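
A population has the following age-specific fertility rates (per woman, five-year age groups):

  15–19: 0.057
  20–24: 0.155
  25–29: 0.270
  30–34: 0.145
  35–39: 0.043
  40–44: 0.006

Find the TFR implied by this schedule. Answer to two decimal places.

3.38

Sum of ASFRs = 0.057 + 0.155 + 0.270 + 0.145 + 0.043 + 0.006 = 0.676
TFR = 5 × 0.676 = 3.38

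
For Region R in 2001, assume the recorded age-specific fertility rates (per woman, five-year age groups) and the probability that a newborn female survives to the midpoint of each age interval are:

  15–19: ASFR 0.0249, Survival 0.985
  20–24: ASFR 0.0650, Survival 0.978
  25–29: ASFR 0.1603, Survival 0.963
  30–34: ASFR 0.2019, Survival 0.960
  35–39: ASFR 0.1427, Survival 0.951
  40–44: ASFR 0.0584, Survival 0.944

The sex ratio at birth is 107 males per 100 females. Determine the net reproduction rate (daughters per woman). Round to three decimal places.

Proportion female at birth = 100 / (100 + 107) = 0.48309.
Weighting each age-specific rate by interval width and survival:
  15–19: 5 × 0.0249 × 0.985 = 0.12263
  20–24: 5 × 0.0650 × 0.978 = 0.31785
  25–29: 5 × 0.1603 × 0.963 = 0.77184
  30–34: 5 × 0.2019 × 0.960 = 0.96912
  35–39: 5 × 0.1427 × 0.951 = 0.67854
  40–44: 5 × 0.0584 × 0.944 = 0.27565
Sum = 3.13563
NRR = 0.48309 × 3.13563 = 1.51479

1.515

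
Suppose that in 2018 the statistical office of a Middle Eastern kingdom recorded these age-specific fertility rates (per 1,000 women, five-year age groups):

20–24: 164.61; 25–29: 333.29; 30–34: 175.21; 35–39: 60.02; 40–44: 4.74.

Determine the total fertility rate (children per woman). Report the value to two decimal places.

Sum of ASFRs = 164.61 + 333.29 + 175.21 + 60.02 + 4.74 = 737.87
TFR = 5 × 737.87 / 1000 = 3.68935

3.69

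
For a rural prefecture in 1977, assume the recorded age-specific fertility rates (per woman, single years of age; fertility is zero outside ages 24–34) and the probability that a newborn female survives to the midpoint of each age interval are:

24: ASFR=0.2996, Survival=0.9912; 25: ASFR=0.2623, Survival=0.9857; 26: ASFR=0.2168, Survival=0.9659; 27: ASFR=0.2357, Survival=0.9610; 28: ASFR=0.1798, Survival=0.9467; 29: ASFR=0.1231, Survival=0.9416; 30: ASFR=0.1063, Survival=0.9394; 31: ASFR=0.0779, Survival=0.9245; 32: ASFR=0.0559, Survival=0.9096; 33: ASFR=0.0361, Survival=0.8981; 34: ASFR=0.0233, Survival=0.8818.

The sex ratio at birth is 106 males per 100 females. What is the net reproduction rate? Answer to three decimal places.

0.754

Proportion female at birth = 100 / (100 + 106) = 0.48544.
Survival-weighted fertility by age (1·fₓ·Sₓ):
  24: 1 × 0.2996 × 0.9912 = 0.29696
  25: 1 × 0.2623 × 0.9857 = 0.25855
  26: 1 × 0.2168 × 0.9659 = 0.20941
  27: 1 × 0.2357 × 0.9610 = 0.22651
  28: 1 × 0.1798 × 0.9467 = 0.17022
  29: 1 × 0.1231 × 0.9416 = 0.11591
  30: 1 × 0.1063 × 0.9394 = 0.09986
  31: 1 × 0.0779 × 0.9245 = 0.07202
  32: 1 × 0.0559 × 0.9096 = 0.05085
  33: 1 × 0.0361 × 0.8981 = 0.03242
  34: 1 × 0.0233 × 0.8818 = 0.02055
Sum = 1.55326
NRR = 0.48544 × 1.55326 = 0.75401
An NRR under 1 implies long-run decline under these rates.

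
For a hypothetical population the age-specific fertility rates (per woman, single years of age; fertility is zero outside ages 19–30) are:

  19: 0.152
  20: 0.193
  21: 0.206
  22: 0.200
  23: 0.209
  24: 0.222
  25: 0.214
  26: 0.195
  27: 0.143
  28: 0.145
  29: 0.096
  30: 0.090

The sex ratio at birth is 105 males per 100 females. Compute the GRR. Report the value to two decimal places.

Proportion female at birth = 100 / (100 + 105) = 0.48780.
Sum of ASFRs = 0.152 + 0.193 + 0.206 + 0.200 + 0.209 + 0.222 + 0.214 + 0.195 + 0.143 + 0.145 + 0.096 + 0.090 = 2.065
TFR = 2.065
GRR = 0.48780 × 2.065 = 1.00731

1.01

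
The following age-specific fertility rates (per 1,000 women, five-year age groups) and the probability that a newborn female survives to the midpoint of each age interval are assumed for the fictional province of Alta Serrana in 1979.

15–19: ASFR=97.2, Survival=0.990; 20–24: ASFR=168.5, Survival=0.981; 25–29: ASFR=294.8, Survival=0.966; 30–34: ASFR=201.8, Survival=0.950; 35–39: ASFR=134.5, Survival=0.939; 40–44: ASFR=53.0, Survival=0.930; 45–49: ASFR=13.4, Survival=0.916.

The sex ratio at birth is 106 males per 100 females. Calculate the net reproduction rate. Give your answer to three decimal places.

2.247

Proportion female at birth = 100 / (100 + 106) = 0.48544.
Each age group contributes 5 × ASFR × survival:
  15–19: 5 × 97.2/1000 × 0.990 = 0.48114
  20–24: 5 × 168.5/1000 × 0.981 = 0.82649
  25–29: 5 × 294.8/1000 × 0.966 = 1.42388
  30–34: 5 × 201.8/1000 × 0.950 = 0.95855
  35–39: 5 × 134.5/1000 × 0.939 = 0.63148
  40–44: 5 × 53.0/1000 × 0.930 = 0.24645
  45–49: 5 × 13.4/1000 × 0.916 = 0.06137
Sum = 4.62936
NRR = 0.48544 × 4.62936 = 2.24728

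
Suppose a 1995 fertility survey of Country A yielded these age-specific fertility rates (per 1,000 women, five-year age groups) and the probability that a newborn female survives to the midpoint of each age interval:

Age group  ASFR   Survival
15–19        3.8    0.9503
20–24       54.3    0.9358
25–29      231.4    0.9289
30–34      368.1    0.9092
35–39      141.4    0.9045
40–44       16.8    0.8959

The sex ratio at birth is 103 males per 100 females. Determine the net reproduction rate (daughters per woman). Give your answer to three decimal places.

1.840

Proportion female at birth = 100 / (100 + 103) = 0.49261.
Survival-weighted fertility by age (5·fₓ·Sₓ):
  15–19: 5 × 3.8/1000 × 0.9503 = 0.01806
  20–24: 5 × 54.3/1000 × 0.9358 = 0.25407
  25–29: 5 × 231.4/1000 × 0.9289 = 1.07474
  30–34: 5 × 368.1/1000 × 0.9092 = 1.67338
  35–39: 5 × 141.4/1000 × 0.9045 = 0.63948
  40–44: 5 × 16.8/1000 × 0.8959 = 0.07526
Sum = 3.73499
NRR = 0.49261 × 3.73499 = 1.83989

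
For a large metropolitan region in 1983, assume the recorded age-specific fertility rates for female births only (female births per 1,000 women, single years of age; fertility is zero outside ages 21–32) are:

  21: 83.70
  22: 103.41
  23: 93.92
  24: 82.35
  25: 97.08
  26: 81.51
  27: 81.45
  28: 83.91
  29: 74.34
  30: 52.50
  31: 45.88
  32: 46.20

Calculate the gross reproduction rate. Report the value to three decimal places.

Sum of female ASFRs = 83.70 + 103.41 + 93.92 + 82.35 + 97.08 + 81.51 + 81.45 + 83.91 + 74.34 + 52.50 + 45.88 + 46.20 = 926.25
GRR = 926.25 / 1000 = 0.92625

0.926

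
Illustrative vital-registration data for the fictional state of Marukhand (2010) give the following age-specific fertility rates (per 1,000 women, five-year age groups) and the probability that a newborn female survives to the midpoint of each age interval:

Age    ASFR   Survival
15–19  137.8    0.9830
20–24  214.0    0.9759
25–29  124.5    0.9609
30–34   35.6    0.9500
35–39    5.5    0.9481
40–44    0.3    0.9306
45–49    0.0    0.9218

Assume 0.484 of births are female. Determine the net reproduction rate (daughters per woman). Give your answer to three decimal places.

Proportion female at birth = 0.484.
Per-age-group product (5 × ASFR × survival probability):
  15–19: 5 × 137.8/1000 × 0.9830 = 0.67729
  20–24: 5 × 214.0/1000 × 0.9759 = 1.04421
  25–29: 5 × 124.5/1000 × 0.9609 = 0.59816
  30–34: 5 × 35.6/1000 × 0.9500 = 0.16910
  35–39: 5 × 5.5/1000 × 0.9481 = 0.02607
  40–44: 5 × 0.3/1000 × 0.9306 = 0.00140
  45–49: 5 × 0.0/1000 × 0.9218 = 0.00000
Sum = 2.51623
NRR = 0.484 × 2.51623 = 1.21786
With NRR above 1 the population is above replacement fertility.

1.218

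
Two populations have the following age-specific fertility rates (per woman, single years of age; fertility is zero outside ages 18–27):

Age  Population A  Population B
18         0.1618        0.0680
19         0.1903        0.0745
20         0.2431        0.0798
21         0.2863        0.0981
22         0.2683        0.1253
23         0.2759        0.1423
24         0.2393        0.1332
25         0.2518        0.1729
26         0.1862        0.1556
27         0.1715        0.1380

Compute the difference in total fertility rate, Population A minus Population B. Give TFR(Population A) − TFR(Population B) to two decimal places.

1.09

Population A:
  Sum of ASFRs = 0.1618 + 0.1903 + 0.2431 + 0.2863 + 0.2683 + 0.2759 + 0.2393 + 0.2518 + 0.1862 + 0.1715 = 2.2745
  TFR = 2.2745
Population B:
  Sum of ASFRs = 0.0680 + 0.0745 + 0.0798 + 0.0981 + 0.1253 + 0.1423 + 0.1332 + 0.1729 + 0.1556 + 0.1380 = 1.1877
  TFR = 1.1877
Difference = 2.2745 − 1.1877 = 1.0868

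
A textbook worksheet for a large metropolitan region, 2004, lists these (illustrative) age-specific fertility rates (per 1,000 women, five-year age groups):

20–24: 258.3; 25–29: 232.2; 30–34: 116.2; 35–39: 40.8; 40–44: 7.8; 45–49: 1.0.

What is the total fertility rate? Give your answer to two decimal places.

Sum of ASFRs = 258.3 + 232.2 + 116.2 + 40.8 + 7.8 + 1.0 = 656.3
TFR = 5 × 656.3 / 1000 = 3.2815

3.28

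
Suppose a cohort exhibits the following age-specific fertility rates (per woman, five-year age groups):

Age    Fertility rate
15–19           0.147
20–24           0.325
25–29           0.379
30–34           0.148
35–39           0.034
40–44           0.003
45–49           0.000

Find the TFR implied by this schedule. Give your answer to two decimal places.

5.18

Sum of ASFRs = 0.147 + 0.325 + 0.379 + 0.148 + 0.034 + 0.003 + 0.000 = 1.036
TFR = 5 × 1.036 = 5.18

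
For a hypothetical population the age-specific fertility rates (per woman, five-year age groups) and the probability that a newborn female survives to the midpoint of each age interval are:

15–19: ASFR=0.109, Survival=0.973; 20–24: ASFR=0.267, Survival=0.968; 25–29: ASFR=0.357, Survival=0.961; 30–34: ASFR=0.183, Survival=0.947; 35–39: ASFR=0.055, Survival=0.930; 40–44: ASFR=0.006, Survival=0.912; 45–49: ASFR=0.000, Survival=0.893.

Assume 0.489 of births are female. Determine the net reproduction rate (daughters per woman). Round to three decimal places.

2.292

Proportion female at birth = 0.489.
Survival-weighted fertility by age (5·fₓ·Sₓ):
  15–19: 5 × 0.109 × 0.973 = 0.53029
  20–24: 5 × 0.267 × 0.968 = 1.29228
  25–29: 5 × 0.357 × 0.961 = 1.71539
  30–34: 5 × 0.183 × 0.947 = 0.86651
  35–39: 5 × 0.055 × 0.930 = 0.25575
  40–44: 5 × 0.006 × 0.912 = 0.02736
  45–49: 5 × 0.000 × 0.893 = 0.00000
Sum = 4.68758
NRR = 0.489 × 4.68758 = 2.29223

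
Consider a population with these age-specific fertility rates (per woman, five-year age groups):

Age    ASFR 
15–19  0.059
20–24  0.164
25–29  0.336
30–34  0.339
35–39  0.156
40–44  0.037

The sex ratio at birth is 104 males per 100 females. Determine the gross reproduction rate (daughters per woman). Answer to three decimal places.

2.674

Proportion female at birth = 100 / (100 + 104) = 0.49020.
Sum of ASFRs = 0.059 + 0.164 + 0.336 + 0.339 + 0.156 + 0.037 = 1.091
TFR = 5 × 1.091 = 5.455
GRR = 0.49020 × 5.455 = 2.67404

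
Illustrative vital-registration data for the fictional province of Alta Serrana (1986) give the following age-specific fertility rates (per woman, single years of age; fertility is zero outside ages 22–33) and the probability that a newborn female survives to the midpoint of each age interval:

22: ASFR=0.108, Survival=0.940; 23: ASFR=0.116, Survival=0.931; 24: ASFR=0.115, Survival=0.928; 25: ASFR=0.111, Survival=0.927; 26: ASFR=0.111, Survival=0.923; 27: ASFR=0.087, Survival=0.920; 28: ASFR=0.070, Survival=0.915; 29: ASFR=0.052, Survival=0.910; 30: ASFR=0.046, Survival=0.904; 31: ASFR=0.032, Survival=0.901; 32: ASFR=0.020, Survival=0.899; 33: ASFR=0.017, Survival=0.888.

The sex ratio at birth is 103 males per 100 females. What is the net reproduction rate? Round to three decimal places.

0.402

Proportion female at birth = 100 / (100 + 103) = 0.49261.
Each age group contributes 1 × ASFR × survival:
  22: 1 × 0.108 × 0.940 = 0.10152
  23: 1 × 0.116 × 0.931 = 0.10800
  24: 1 × 0.115 × 0.928 = 0.10672
  25: 1 × 0.111 × 0.927 = 0.10290
  26: 1 × 0.111 × 0.923 = 0.10245
  27: 1 × 0.087 × 0.920 = 0.08004
  28: 1 × 0.070 × 0.915 = 0.06405
  29: 1 × 0.052 × 0.910 = 0.04732
  30: 1 × 0.046 × 0.904 = 0.04158
  31: 1 × 0.032 × 0.901 = 0.02883
  32: 1 × 0.020 × 0.899 = 0.01798
  33: 1 × 0.017 × 0.888 = 0.01510
Sum = 0.81649
NRR = 0.49261 × 0.81649 = 0.40221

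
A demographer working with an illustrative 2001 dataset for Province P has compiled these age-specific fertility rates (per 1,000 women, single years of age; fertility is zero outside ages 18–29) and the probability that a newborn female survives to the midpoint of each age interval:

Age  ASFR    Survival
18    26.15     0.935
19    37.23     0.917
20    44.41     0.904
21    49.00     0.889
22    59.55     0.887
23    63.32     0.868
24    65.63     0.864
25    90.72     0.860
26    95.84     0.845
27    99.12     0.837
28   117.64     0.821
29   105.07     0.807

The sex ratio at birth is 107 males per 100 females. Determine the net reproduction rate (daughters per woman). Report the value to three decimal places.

Proportion female at birth = 100 / (100 + 107) = 0.48309.
Each age group contributes 1 × ASFR × survival:
  18: 1 × 26.15/1000 × 0.935 = 0.02445
  19: 1 × 37.23/1000 × 0.917 = 0.03414
  20: 1 × 44.41/1000 × 0.904 = 0.04015
  21: 1 × 49.00/1000 × 0.889 = 0.04356
  22: 1 × 59.55/1000 × 0.887 = 0.05282
  23: 1 × 63.32/1000 × 0.868 = 0.05496
  24: 1 × 65.63/1000 × 0.864 = 0.05670
  25: 1 × 90.72/1000 × 0.860 = 0.07802
  26: 1 × 95.84/1000 × 0.845 = 0.08098
  27: 1 × 99.12/1000 × 0.837 = 0.08296
  28: 1 × 117.64/1000 × 0.821 = 0.09658
  29: 1 × 105.07/1000 × 0.807 = 0.08479
Sum = 0.73011
NRR = 0.48309 × 0.73011 = 0.35271

0.353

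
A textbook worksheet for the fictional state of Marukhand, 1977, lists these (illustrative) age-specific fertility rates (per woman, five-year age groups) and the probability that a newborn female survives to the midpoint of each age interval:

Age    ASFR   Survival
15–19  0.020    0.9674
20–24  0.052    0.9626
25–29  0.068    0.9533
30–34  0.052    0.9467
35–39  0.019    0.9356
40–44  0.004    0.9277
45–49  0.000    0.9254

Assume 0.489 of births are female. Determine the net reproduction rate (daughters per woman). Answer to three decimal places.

0.501

Proportion female at birth = 0.489.
Per-age-group product (5 × ASFR × survival probability):
  15–19: 5 × 0.020 × 0.9674 = 0.09674
  20–24: 5 × 0.052 × 0.9626 = 0.25028
  25–29: 5 × 0.068 × 0.9533 = 0.32412
  30–34: 5 × 0.052 × 0.9467 = 0.24614
  35–39: 5 × 0.019 × 0.9356 = 0.08888
  40–44: 5 × 0.004 × 0.9277 = 0.01855
  45–49: 5 × 0.000 × 0.9254 = 0.00000
Sum = 1.02471
NRR = 0.489 × 1.02471 = 0.50108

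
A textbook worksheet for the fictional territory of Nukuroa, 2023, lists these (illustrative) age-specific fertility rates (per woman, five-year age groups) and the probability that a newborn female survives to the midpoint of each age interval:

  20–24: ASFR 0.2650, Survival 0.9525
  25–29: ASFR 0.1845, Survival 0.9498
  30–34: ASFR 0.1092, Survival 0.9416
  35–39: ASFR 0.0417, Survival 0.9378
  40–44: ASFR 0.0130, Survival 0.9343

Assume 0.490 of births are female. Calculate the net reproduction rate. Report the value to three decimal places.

1.425

Proportion female at birth = 0.490.
Weighting each age-specific rate by interval width and survival:
  20–24: 5 × 0.2650 × 0.9525 = 1.26206
  25–29: 5 × 0.1845 × 0.9498 = 0.87619
  30–34: 5 × 0.1092 × 0.9416 = 0.51411
  35–39: 5 × 0.0417 × 0.9378 = 0.19553
  40–44: 5 × 0.0130 × 0.9343 = 0.06073
Sum = 2.90862
NRR = 0.490 × 2.90862 = 1.42522
With NRR above 1 the population is above replacement fertility.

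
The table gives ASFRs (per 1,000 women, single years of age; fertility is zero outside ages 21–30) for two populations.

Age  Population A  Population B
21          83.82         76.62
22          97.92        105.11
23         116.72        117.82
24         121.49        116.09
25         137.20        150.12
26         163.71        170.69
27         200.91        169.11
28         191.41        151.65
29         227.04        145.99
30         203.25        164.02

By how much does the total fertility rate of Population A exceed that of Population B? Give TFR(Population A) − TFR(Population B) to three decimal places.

Population A:
  Sum of ASFRs = 83.82 + 97.92 + 116.72 + 121.49 + 137.20 + 163.71 + 200.91 + 191.41 + 227.04 + 203.25 = 1543.47
  TFR = 1543.47 / 1000 = 1.54347
Population B:
  Sum of ASFRs = 76.62 + 105.11 + 117.82 + 116.09 + 150.12 + 170.69 + 169.11 + 151.65 + 145.99 + 164.02 = 1367.22
  TFR = 1367.22 / 1000 = 1.36722
Difference = 1.54347 − 1.36722 = 0.17625

0.176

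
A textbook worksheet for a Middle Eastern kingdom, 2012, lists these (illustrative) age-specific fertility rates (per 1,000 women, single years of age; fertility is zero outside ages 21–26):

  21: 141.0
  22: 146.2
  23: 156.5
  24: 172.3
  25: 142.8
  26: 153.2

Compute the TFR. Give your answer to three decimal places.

Sum of ASFRs = 141.0 + 146.2 + 156.5 + 172.3 + 142.8 + 153.2 = 912.0
TFR = 912.0 / 1000 = 0.912

0.912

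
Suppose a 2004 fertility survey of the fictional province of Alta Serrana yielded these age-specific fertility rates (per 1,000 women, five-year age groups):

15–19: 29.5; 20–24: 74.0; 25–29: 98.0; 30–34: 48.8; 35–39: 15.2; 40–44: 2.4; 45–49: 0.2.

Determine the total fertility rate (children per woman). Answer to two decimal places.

Sum of ASFRs = 29.5 + 74.0 + 98.0 + 48.8 + 15.2 + 2.4 + 0.2 = 268.1
TFR = 5 × 268.1 / 1000 = 1.3405

1.34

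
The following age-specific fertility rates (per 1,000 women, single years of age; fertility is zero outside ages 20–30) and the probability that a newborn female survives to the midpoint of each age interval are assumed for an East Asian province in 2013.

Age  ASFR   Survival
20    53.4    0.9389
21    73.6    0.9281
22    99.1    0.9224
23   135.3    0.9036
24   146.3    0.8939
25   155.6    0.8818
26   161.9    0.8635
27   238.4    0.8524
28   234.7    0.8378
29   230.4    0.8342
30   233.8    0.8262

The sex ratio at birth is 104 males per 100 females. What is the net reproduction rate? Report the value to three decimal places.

Proportion female at birth = 100 / (100 + 104) = 0.49020.
Each age group contributes 1 × ASFR × survival:
  20: 1 × 53.4/1000 × 0.9389 = 0.05014
  21: 1 × 73.6/1000 × 0.9281 = 0.06831
  22: 1 × 99.1/1000 × 0.9224 = 0.09141
  23: 1 × 135.3/1000 × 0.9036 = 0.12226
  24: 1 × 146.3/1000 × 0.8939 = 0.13078
  25: 1 × 155.6/1000 × 0.8818 = 0.13721
  26: 1 × 161.9/1000 × 0.8635 = 0.13980
  27: 1 × 238.4/1000 × 0.8524 = 0.20321
  28: 1 × 234.7/1000 × 0.8378 = 0.19663
  29: 1 × 230.4/1000 × 0.8342 = 0.19220
  30: 1 × 233.8/1000 × 0.8262 = 0.19317
Sum = 1.52512
NRR = 0.49020 × 1.52512 = 0.74761

0.748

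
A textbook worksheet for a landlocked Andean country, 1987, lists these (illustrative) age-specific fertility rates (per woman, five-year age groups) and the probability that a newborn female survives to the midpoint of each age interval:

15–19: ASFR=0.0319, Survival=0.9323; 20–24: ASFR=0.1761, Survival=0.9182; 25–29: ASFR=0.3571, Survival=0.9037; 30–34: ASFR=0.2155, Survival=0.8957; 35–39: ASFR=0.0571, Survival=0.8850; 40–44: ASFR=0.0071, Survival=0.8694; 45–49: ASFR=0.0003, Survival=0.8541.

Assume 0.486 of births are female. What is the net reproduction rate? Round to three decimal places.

1.857

Proportion female at birth = 0.486.
Per-age-group product (5 × ASFR × survival probability):
  15–19: 5 × 0.0319 × 0.9323 = 0.14870
  20–24: 5 × 0.1761 × 0.9182 = 0.80848
  25–29: 5 × 0.3571 × 0.9037 = 1.61356
  30–34: 5 × 0.2155 × 0.8957 = 0.96512
  35–39: 5 × 0.0571 × 0.8850 = 0.25267
  40–44: 5 × 0.0071 × 0.8694 = 0.03086
  45–49: 5 × 0.0003 × 0.8541 = 0.00128
Sum = 3.82067
NRR = 0.486 × 3.82067 = 1.85685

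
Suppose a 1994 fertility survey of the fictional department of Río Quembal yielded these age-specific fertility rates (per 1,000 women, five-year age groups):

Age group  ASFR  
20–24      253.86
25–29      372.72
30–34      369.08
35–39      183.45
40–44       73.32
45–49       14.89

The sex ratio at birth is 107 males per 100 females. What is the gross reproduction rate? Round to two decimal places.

3.06

Proportion female at birth = 100 / (100 + 107) = 0.48309.
Sum of ASFRs = 253.86 + 372.72 + 369.08 + 183.45 + 73.32 + 14.89 = 1267.32
TFR = 5 × 1267.32 / 1000 = 6.3366
GRR = 0.48309 × 6.3366 = 3.06115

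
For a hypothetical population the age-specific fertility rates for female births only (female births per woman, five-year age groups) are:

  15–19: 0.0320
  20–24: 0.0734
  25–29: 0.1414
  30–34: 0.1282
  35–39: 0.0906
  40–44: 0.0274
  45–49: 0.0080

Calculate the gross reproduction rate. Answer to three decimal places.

2.505

Sum of female ASFRs = 0.0320 + 0.0734 + 0.1414 + 0.1282 + 0.0906 + 0.0274 + 0.0080 = 0.5010
GRR = 5 × 0.5010 = 2.505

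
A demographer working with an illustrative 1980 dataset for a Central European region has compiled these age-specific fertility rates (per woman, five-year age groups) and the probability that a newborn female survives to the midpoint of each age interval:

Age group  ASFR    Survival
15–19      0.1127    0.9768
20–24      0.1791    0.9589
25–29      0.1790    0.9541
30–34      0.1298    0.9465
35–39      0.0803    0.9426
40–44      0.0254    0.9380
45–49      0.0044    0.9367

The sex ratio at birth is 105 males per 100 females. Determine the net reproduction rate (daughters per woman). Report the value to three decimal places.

Proportion female at birth = 100 / (100 + 105) = 0.48780.
Per-age-group product (5 × ASFR × survival probability):
  15–19: 5 × 0.1127 × 0.9768 = 0.55043
  20–24: 5 × 0.1791 × 0.9589 = 0.85869
  25–29: 5 × 0.1790 × 0.9541 = 0.85392
  30–34: 5 × 0.1298 × 0.9465 = 0.61428
  35–39: 5 × 0.0803 × 0.9426 = 0.37845
  40–44: 5 × 0.0254 × 0.9380 = 0.11913
  45–49: 5 × 0.0044 × 0.9367 = 0.02061
Sum = 3.39551
NRR = 0.48780 × 3.39551 = 1.65633
NRR > 1, so each generation more than replaces itself.

1.656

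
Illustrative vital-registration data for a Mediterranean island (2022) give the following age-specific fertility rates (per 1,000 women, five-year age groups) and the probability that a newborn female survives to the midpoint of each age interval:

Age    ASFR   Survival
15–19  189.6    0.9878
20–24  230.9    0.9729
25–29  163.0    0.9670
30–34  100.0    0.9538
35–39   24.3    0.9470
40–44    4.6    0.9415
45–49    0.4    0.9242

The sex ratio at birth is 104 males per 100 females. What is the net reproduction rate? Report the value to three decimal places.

1.698

Proportion female at birth = 100 / (100 + 104) = 0.49020.
Survival-weighted fertility by age (5·fₓ·Sₓ):
  15–19: 5 × 189.6/1000 × 0.9878 = 0.93643
  20–24: 5 × 230.9/1000 × 0.9729 = 1.12321
  25–29: 5 × 163.0/1000 × 0.9670 = 0.78811
  30–34: 5 × 100.0/1000 × 0.9538 = 0.47690
  35–39: 5 × 24.3/1000 × 0.9470 = 0.11506
  40–44: 5 × 4.6/1000 × 0.9415 = 0.02165
  45–49: 5 × 0.4/1000 × 0.9242 = 0.00185
Sum = 3.46321
NRR = 0.49020 × 3.46321 = 1.69767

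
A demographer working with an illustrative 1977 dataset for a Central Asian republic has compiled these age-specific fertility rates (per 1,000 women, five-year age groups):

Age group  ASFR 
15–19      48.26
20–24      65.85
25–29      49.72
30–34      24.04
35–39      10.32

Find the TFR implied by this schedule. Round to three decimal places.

Sum of ASFRs = 48.26 + 65.85 + 49.72 + 24.04 + 10.32 = 198.19
TFR = 5 × 198.19 / 1000 = 0.99095

0.991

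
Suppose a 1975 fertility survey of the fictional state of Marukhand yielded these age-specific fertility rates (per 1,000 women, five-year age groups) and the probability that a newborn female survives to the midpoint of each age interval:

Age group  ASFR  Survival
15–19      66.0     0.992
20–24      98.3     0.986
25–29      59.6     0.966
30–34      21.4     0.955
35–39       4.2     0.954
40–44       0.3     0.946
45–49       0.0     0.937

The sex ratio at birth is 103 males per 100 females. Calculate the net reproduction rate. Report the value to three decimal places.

Proportion female at birth = 100 / (100 + 103) = 0.49261.
Each age group contributes 5 × ASFR × survival:
  15–19: 5 × 66.0/1000 × 0.992 = 0.32736
  20–24: 5 × 98.3/1000 × 0.986 = 0.48462
  25–29: 5 × 59.6/1000 × 0.966 = 0.28787
  30–34: 5 × 21.4/1000 × 0.955 = 0.10219
  35–39: 5 × 4.2/1000 × 0.954 = 0.02003
  40–44: 5 × 0.3/1000 × 0.946 = 0.00142
  45–49: 5 × 0.0/1000 × 0.937 = 0.00000
Sum = 1.22349
NRR = 0.49261 × 1.22349 = 0.60270

0.603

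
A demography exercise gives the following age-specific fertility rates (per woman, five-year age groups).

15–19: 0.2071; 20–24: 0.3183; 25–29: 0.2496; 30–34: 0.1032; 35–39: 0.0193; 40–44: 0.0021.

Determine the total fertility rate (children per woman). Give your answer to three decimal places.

Sum of ASFRs = 0.2071 + 0.3183 + 0.2496 + 0.1032 + 0.0193 + 0.0021 = 0.8996
TFR = 5 × 0.8996 = 4.498

4.498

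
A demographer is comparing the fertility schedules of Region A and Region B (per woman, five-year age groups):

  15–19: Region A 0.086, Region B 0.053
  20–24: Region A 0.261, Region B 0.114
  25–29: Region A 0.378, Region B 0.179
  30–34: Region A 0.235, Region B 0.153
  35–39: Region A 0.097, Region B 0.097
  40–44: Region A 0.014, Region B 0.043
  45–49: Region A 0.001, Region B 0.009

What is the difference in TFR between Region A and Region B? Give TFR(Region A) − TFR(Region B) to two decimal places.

Region A:
  Sum of ASFRs = 0.086 + 0.261 + 0.378 + 0.235 + 0.097 + 0.014 + 0.001 = 1.072
  TFR = 5 × 1.072 = 5.36
Region B:
  Sum of ASFRs = 0.053 + 0.114 + 0.179 + 0.153 + 0.097 + 0.043 + 0.009 = 0.648
  TFR = 5 × 0.648 = 3.24
Difference = 5.36 − 3.24 = 2.12

2.12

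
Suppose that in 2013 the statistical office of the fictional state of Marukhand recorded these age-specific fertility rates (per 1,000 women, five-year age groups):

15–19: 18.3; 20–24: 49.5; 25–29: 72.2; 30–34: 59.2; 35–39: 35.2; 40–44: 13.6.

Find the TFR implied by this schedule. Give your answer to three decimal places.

Sum of ASFRs = 18.3 + 49.5 + 72.2 + 59.2 + 35.2 + 13.6 = 248.0
TFR = 5 × 248.0 / 1000 = 1.24

1.240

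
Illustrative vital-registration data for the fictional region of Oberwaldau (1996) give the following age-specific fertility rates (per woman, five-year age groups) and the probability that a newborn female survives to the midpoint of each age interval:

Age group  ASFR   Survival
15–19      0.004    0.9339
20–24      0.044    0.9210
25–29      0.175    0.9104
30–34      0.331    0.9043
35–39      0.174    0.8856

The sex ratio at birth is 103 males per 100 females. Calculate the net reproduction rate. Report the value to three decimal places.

1.618

Proportion female at birth = 100 / (100 + 103) = 0.49261.
Survival-weighted fertility by age (5·fₓ·Sₓ):
  15–19: 5 × 0.004 × 0.9339 = 0.01868
  20–24: 5 × 0.044 × 0.9210 = 0.20262
  25–29: 5 × 0.175 × 0.9104 = 0.79660
  30–34: 5 × 0.331 × 0.9043 = 1.49662
  35–39: 5 × 0.174 × 0.8856 = 0.77047
Sum = 3.28499
NRR = 0.49261 × 3.28499 = 1.61822
An NRR exceeding 1 indicates intrinsic growth under these rates.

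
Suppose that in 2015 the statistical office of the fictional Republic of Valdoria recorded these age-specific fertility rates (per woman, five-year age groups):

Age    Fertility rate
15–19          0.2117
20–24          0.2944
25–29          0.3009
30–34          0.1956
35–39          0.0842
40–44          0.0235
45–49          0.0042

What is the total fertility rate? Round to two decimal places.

Sum of ASFRs = 0.2117 + 0.2944 + 0.3009 + 0.1956 + 0.0842 + 0.0235 + 0.0042 = 1.1145
TFR = 5 × 1.1145 = 5.5725

5.57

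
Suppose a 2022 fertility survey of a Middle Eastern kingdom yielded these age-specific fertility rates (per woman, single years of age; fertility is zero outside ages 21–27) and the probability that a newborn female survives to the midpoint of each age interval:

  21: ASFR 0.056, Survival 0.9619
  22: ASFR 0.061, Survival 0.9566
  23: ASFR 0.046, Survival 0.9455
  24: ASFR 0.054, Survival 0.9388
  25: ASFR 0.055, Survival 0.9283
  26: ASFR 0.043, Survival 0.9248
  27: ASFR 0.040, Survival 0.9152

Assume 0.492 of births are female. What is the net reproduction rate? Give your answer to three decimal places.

Proportion female at birth = 0.492.
Survival-weighted fertility by age (1·fₓ·Sₓ):
  21: 1 × 0.056 × 0.9619 = 0.05387
  22: 1 × 0.061 × 0.9566 = 0.05835
  23: 1 × 0.046 × 0.9455 = 0.04349
  24: 1 × 0.054 × 0.9388 = 0.05070
  25: 1 × 0.055 × 0.9283 = 0.05106
  26: 1 × 0.043 × 0.9248 = 0.03977
  27: 1 × 0.040 × 0.9152 = 0.03661
Sum = 0.33385
NRR = 0.492 × 0.33385 = 0.16425

0.164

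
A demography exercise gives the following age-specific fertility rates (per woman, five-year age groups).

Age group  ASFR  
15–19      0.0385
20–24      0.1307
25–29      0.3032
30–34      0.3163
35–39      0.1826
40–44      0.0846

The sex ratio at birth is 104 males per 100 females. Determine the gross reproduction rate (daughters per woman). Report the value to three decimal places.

2.588

Proportion female at birth = 100 / (100 + 104) = 0.49020.
Sum of ASFRs = 0.0385 + 0.1307 + 0.3032 + 0.3163 + 0.1826 + 0.0846 = 1.0559
TFR = 5 × 1.0559 = 5.2795
GRR = 0.49020 × 5.2795 = 2.58801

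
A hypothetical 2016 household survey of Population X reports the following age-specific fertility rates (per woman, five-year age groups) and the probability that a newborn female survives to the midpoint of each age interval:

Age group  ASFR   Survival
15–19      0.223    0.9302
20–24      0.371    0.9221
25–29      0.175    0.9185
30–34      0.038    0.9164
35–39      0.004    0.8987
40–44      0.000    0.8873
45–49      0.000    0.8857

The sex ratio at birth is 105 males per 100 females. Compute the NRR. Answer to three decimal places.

Proportion female at birth = 100 / (100 + 105) = 0.48780.
Survival-weighted fertility by age (5·fₓ·Sₓ):
  15–19: 5 × 0.223 × 0.9302 = 1.03717
  20–24: 5 × 0.371 × 0.9221 = 1.71050
  25–29: 5 × 0.175 × 0.9185 = 0.80369
  30–34: 5 × 0.038 × 0.9164 = 0.17412
  35–39: 5 × 0.004 × 0.8987 = 0.01797
  40–44: 5 × 0.000 × 0.8873 = 0.00000
  45–49: 5 × 0.000 × 0.8857 = 0.00000
Sum = 3.74345
NRR = 0.48780 × 3.74345 = 1.82605

1.826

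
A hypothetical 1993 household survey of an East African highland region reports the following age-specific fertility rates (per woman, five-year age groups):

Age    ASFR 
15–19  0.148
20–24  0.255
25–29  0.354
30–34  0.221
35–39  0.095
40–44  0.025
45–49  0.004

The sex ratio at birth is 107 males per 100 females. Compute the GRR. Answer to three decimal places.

2.662

Proportion female at birth = 100 / (100 + 107) = 0.48309.
Sum of ASFRs = 0.148 + 0.255 + 0.354 + 0.221 + 0.095 + 0.025 + 0.004 = 1.102
TFR = 5 × 1.102 = 5.51
GRR = 0.48309 × 5.51 = 2.66183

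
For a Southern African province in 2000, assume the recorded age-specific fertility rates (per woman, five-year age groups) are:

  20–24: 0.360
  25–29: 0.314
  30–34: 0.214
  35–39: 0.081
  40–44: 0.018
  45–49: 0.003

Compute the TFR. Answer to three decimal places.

Sum of ASFRs = 0.360 + 0.314 + 0.214 + 0.081 + 0.018 + 0.003 = 0.990
TFR = 5 × 0.990 = 4.95

4.950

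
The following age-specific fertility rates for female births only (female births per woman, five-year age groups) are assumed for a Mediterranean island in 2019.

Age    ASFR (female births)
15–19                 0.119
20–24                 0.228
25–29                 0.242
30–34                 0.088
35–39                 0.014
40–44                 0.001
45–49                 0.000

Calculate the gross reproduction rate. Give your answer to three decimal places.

3.460

Sum of female ASFRs = 0.119 + 0.228 + 0.242 + 0.088 + 0.014 + 0.001 + 0.000 = 0.692
GRR = 5 × 0.692 = 3.46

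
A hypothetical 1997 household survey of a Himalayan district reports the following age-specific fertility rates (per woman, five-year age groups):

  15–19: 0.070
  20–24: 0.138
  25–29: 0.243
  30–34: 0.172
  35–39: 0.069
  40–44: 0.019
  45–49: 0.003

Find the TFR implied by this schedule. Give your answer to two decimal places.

3.57

Sum of ASFRs = 0.070 + 0.138 + 0.243 + 0.172 + 0.069 + 0.019 + 0.003 = 0.714
TFR = 5 × 0.714 = 3.57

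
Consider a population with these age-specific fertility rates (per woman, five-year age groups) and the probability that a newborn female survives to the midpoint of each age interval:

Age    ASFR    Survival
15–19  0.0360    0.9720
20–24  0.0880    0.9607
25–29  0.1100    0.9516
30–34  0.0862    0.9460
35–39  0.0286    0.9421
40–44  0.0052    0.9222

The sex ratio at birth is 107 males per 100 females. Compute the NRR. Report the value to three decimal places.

Proportion female at birth = 100 / (100 + 107) = 0.48309.
Weighting each age-specific rate by interval width and survival:
  15–19: 5 × 0.0360 × 0.9720 = 0.17496
  20–24: 5 × 0.0880 × 0.9607 = 0.42271
  25–29: 5 × 0.1100 × 0.9516 = 0.52338
  30–34: 5 × 0.0862 × 0.9460 = 0.40773
  35–39: 5 × 0.0286 × 0.9421 = 0.13472
  40–44: 5 × 0.0052 × 0.9222 = 0.02398
Sum = 1.68748
NRR = 0.48309 × 1.68748 = 0.81520

0.815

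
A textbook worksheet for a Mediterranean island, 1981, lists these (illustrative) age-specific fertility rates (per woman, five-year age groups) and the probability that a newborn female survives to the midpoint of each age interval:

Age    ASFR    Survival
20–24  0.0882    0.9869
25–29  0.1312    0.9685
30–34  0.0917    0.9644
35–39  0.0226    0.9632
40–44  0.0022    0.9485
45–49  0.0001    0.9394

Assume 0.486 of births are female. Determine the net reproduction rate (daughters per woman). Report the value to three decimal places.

Proportion female at birth = 0.486.
Survival-weighted fertility by age (5·fₓ·Sₓ):
  20–24: 5 × 0.0882 × 0.9869 = 0.43522
  25–29: 5 × 0.1312 × 0.9685 = 0.63534
  30–34: 5 × 0.0917 × 0.9644 = 0.44218
  35–39: 5 × 0.0226 × 0.9632 = 0.10884
  40–44: 5 × 0.0022 × 0.9485 = 0.01043
  45–49: 5 × 0.0001 × 0.9394 = 0.00047
Sum = 1.63248
NRR = 0.486 × 1.63248 = 0.79339
An NRR under 1 implies long-run decline under these rates.

0.793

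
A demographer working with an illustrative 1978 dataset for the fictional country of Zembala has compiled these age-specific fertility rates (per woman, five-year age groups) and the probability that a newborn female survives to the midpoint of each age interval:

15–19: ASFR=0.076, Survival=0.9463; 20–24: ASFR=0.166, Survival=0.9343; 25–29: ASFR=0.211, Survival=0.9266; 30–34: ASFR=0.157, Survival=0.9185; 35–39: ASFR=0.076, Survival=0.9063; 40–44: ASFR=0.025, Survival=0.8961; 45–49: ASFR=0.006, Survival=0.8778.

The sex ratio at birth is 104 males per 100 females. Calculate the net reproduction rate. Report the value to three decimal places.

Proportion female at birth = 100 / (100 + 104) = 0.49020.
Per-age-group product (5 × ASFR × survival probability):
  15–19: 5 × 0.076 × 0.9463 = 0.35959
  20–24: 5 × 0.166 × 0.9343 = 0.77547
  25–29: 5 × 0.211 × 0.9266 = 0.97756
  30–34: 5 × 0.157 × 0.9185 = 0.72102
  35–39: 5 × 0.076 × 0.9063 = 0.34439
  40–44: 5 × 0.025 × 0.8961 = 0.11201
  45–49: 5 × 0.006 × 0.8778 = 0.02633
Sum = 3.31637
NRR = 0.49020 × 3.31637 = 1.62568

1.626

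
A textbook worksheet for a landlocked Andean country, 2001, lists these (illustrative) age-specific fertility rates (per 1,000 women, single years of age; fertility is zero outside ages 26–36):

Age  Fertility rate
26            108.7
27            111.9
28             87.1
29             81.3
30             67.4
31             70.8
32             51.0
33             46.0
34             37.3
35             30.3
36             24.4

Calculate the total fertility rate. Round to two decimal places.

0.72

Sum of ASFRs = 108.7 + 111.9 + 87.1 + 81.3 + 67.4 + 70.8 + 51.0 + 46.0 + 37.3 + 30.3 + 24.4 = 716.2
TFR = 716.2 / 1000 = 0.7162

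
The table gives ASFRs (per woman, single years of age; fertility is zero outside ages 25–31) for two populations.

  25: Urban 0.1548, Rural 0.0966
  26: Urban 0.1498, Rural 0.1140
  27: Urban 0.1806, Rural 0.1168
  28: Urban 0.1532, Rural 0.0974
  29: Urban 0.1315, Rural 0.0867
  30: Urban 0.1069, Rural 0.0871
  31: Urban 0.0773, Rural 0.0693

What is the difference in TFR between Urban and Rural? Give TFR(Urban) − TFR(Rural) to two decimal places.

Urban:
  Sum of ASFRs = 0.1548 + 0.1498 + 0.1806 + 0.1532 + 0.1315 + 0.1069 + 0.0773 = 0.9541
  TFR = 0.9541
Rural:
  Sum of ASFRs = 0.0966 + 0.1140 + 0.1168 + 0.0974 + 0.0867 + 0.0871 + 0.0693 = 0.6679
  TFR = 0.6679
Difference = 0.9541 − 0.6679 = 0.2862

0.29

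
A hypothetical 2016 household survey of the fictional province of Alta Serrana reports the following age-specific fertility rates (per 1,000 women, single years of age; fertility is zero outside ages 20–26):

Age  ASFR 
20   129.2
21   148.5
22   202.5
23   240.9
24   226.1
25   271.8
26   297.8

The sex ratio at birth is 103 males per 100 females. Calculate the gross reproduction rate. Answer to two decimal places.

Proportion female at birth = 100 / (100 + 103) = 0.49261.
Sum of ASFRs = 129.2 + 148.5 + 202.5 + 240.9 + 226.1 + 271.8 + 297.8 = 1516.8
TFR = 1516.8 / 1000 = 1.5168
GRR = 0.49261 × 1.5168 = 0.74719

0.75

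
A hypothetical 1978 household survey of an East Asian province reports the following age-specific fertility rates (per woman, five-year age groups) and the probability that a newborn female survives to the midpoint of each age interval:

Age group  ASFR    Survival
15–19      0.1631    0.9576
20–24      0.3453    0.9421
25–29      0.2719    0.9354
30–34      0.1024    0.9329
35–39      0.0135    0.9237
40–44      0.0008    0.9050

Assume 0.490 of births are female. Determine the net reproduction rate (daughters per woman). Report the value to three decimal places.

Proportion female at birth = 0.490.
Per-age-group product (5 × ASFR × survival probability):
  15–19: 5 × 0.1631 × 0.9576 = 0.78092
  20–24: 5 × 0.3453 × 0.9421 = 1.62654
  25–29: 5 × 0.2719 × 0.9354 = 1.27168
  30–34: 5 × 0.1024 × 0.9329 = 0.47764
  35–39: 5 × 0.0135 × 0.9237 = 0.06235
  40–44: 5 × 0.0008 × 0.9050 = 0.00362
Sum = 4.22275
NRR = 0.490 × 4.22275 = 2.06915
With NRR above 1 the population is above replacement fertility.

2.069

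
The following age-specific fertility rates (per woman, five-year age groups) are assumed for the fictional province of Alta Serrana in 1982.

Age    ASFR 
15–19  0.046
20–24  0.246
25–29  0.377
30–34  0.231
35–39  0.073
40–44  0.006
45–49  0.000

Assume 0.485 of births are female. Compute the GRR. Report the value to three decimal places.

2.374

Proportion female at birth = 0.485.
Sum of ASFRs = 0.046 + 0.246 + 0.377 + 0.231 + 0.073 + 0.006 + 0.000 = 0.979
TFR = 5 × 0.979 = 4.895
GRR = 0.485 × 4.895 = 2.37408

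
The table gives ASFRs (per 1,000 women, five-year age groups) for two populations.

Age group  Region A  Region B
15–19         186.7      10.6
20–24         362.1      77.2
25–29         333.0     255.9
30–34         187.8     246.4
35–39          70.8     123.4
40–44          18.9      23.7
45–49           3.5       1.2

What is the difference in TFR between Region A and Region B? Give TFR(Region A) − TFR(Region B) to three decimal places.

2.122

Region A:
  Sum of ASFRs = 186.7 + 362.1 + 333.0 + 187.8 + 70.8 + 18.9 + 3.5 = 1162.8
  TFR = 5 × 1162.8 / 1000 = 5.814
Region B:
  Sum of ASFRs = 10.6 + 77.2 + 255.9 + 246.4 + 123.4 + 23.7 + 1.2 = 738.4
  TFR = 5 × 738.4 / 1000 = 3.692
Difference = 5.814 − 3.692 = 2.122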